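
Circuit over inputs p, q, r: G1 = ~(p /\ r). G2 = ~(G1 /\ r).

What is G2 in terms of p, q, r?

~((~(p /\ r)) /\ r)

G1 = ~(p /\ r)
G2 = ~(G1 /\ r) = ~((~(p /\ r)) /\ r)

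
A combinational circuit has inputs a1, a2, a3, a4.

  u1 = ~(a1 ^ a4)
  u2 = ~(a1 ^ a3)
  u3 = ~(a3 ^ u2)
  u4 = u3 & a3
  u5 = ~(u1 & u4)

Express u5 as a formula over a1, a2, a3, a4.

~((~(a1 ^ a4)) & ((~(a3 ^ (~(a1 ^ a3)))) & a3))

u1 = ~(a1 ^ a4)
u2 = ~(a1 ^ a3)
u3 = ~(a3 ^ u2) = ~(a3 ^ (~(a1 ^ a3)))
u4 = u3 & a3 = (~(a3 ^ (~(a1 ^ a3)))) & a3
u5 = ~(u1 & u4) = ~((~(a1 ^ a4)) & ((~(a3 ^ (~(a1 ^ a3)))) & a3))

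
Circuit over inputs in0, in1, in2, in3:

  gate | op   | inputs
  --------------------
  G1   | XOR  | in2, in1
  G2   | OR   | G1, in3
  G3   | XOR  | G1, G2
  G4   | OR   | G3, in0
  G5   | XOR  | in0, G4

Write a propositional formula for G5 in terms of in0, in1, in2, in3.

G1 = in2 XOR in1
G2 = G1 OR in3 = (in2 XOR in1) OR in3
G3 = G1 XOR G2 = (in2 XOR in1) XOR ((in2 XOR in1) OR in3)
G4 = G3 OR in0 = ((in2 XOR in1) XOR ((in2 XOR in1) OR in3)) OR in0
G5 = in0 XOR G4 = in0 XOR (((in2 XOR in1) XOR ((in2 XOR in1) OR in3)) OR in0)

in0 XOR (((in2 XOR in1) XOR ((in2 XOR in1) OR in3)) OR in0)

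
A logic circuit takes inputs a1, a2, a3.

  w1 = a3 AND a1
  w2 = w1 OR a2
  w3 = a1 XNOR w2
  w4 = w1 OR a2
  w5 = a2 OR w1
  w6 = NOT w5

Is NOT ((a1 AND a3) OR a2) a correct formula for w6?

w1 = a3 AND a1
w5 = a2 OR w1 = a2 OR (a3 AND a1)
w6 = NOT w5 = NOT (a2 OR (a3 AND a1))
At a1=0, a2=1, a3=0: circuit gives 0, formula gives 0.
At a1=0, a2=0, a3=0: circuit gives 1, formula gives 1.
Agrees on all 8 inputs.

Yes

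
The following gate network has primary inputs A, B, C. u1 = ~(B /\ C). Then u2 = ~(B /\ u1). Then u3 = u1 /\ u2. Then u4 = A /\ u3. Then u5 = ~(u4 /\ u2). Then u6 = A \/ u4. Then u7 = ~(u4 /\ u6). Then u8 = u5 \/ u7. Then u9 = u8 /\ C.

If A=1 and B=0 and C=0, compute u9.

0

u1 = ~(0 /\ 0) = 1
u2 = ~(0 /\ 1) = 1
u3 = 1 /\ 1 = 1
u4 = 1 /\ 1 = 1
u5 = ~(1 /\ 1) = 0
u6 = 1 \/ 1 = 1
u7 = ~(1 /\ 1) = 0
u8 = 0 \/ 0 = 0
u9 = 0 /\ 0 = 0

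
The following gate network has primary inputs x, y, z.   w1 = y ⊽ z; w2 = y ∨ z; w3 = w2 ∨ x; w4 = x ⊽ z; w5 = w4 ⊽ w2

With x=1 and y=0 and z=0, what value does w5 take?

1

w2 = 0 ∨ 0 = 0
w4 = 1 ⊽ 0 = 0
w5 = 0 ⊽ 0 = 1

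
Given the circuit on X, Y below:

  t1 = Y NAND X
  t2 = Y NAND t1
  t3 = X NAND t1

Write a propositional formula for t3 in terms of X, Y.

X NAND (Y NAND X)

t1 = Y NAND X
t3 = X NAND t1 = X NAND (Y NAND X)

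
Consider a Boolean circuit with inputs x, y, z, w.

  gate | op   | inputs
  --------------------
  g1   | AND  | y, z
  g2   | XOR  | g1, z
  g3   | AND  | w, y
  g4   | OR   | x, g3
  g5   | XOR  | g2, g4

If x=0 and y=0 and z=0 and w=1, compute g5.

0

g1 = 0 AND 0 = 0
g2 = 0 XOR 0 = 0
g3 = 1 AND 0 = 0
g4 = 0 OR 0 = 0
g5 = 0 XOR 0 = 0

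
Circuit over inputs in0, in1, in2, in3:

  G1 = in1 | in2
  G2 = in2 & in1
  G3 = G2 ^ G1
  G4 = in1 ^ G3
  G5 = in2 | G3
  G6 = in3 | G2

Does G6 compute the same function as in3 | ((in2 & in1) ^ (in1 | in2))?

No

G2 = in2 & in1
G6 = in3 | G2 = in3 | (in2 & in1)
At in0=0, in1=0, in2=1, in3=0: circuit gives 0, formula gives 1.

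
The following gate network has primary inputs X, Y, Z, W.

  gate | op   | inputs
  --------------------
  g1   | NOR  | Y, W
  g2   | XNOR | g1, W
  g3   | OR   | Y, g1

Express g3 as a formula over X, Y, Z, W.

g1 = Y NOR W
g3 = Y OR g1 = Y OR (Y NOR W)

Y OR (Y NOR W)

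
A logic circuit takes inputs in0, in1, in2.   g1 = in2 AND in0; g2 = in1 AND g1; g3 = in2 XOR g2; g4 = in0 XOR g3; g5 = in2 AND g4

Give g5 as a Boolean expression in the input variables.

g1 = in2 AND in0
g2 = in1 AND g1 = in1 AND (in2 AND in0)
g3 = in2 XOR g2 = in2 XOR (in1 AND (in2 AND in0))
g4 = in0 XOR g3 = in0 XOR (in2 XOR (in1 AND (in2 AND in0)))
g5 = in2 AND g4 = in2 AND (in0 XOR (in2 XOR (in1 AND (in2 AND in0))))

in2 AND (in0 XOR (in2 XOR (in1 AND (in2 AND in0))))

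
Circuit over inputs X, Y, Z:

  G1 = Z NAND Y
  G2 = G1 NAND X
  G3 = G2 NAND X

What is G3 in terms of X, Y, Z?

G1 = Z NAND Y
G2 = G1 NAND X = (Z NAND Y) NAND X
G3 = G2 NAND X = ((Z NAND Y) NAND X) NAND X

((Z NAND Y) NAND X) NAND X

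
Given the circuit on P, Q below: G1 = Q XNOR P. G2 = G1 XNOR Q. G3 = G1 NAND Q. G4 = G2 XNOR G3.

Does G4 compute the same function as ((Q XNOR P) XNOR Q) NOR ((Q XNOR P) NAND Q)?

G1 = Q XNOR P
G2 = G1 XNOR Q = (Q XNOR P) XNOR Q
G3 = G1 NAND Q = (Q XNOR P) NAND Q
G4 = G2 XNOR G3 = ((Q XNOR P) XNOR Q) XNOR ((Q XNOR P) NAND Q)
At P=1, Q=0: circuit gives 1, formula gives 0.

No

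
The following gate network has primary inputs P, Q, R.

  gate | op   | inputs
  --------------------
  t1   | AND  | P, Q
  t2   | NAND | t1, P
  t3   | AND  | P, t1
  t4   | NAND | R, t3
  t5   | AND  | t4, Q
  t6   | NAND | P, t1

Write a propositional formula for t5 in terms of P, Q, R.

t1 = P AND Q
t3 = P AND t1 = P AND (P AND Q)
t4 = R NAND t3 = R NAND (P AND (P AND Q))
t5 = t4 AND Q = (R NAND (P AND (P AND Q))) AND Q

(R NAND (P AND (P AND Q))) AND Q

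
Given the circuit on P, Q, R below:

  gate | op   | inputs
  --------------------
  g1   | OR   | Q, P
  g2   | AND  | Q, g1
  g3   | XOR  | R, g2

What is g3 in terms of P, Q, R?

g1 = Q OR P
g2 = Q AND g1 = Q AND (Q OR P)
g3 = R XOR g2 = R XOR (Q AND (Q OR P))

R XOR (Q AND (Q OR P))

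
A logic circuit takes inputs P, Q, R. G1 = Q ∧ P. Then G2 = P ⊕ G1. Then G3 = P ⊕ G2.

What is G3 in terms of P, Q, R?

P ⊕ (P ⊕ (Q ∧ P))

G1 = Q ∧ P
G2 = P ⊕ G1 = P ⊕ (Q ∧ P)
G3 = P ⊕ G2 = P ⊕ (P ⊕ (Q ∧ P))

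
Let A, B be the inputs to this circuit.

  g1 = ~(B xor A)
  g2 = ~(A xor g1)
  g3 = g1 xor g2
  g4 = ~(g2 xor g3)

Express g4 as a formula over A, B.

~((~(A xor (~(B xor A)))) xor ((~(B xor A)) xor (~(A xor (~(B xor A))))))

g1 = ~(B xor A)
g2 = ~(A xor g1) = ~(A xor (~(B xor A)))
g3 = g1 xor g2 = (~(B xor A)) xor (~(A xor (~(B xor A))))
g4 = ~(g2 xor g3) = ~((~(A xor (~(B xor A)))) xor ((~(B xor A)) xor (~(A xor (~(B xor A))))))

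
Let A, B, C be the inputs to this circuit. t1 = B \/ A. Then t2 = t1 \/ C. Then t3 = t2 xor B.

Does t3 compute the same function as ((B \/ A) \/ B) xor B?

No

t1 = B \/ A
t2 = t1 \/ C = (B \/ A) \/ C
t3 = t2 xor B = ((B \/ A) \/ C) xor B
At A=0, B=0, C=1: circuit gives 1, formula gives 0.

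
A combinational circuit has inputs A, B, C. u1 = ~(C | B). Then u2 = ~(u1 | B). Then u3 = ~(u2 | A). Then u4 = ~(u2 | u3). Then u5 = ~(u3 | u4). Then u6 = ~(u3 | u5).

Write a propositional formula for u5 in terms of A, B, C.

u1 = ~(C | B)
u2 = ~(u1 | B) = ~((~(C | B)) | B)
u3 = ~(u2 | A) = ~((~((~(C | B)) | B)) | A)
u4 = ~(u2 | u3) = ~((~((~(C | B)) | B)) | (~((~((~(C | B)) | B)) | A)))
u5 = ~(u3 | u4) = ~((~((~((~(C | B)) | B)) | A)) | (~((~((~(C | B)) | B)) | (~((~((~(C | B)) | B)) | A)))))

~((~((~((~(C | B)) | B)) | A)) | (~((~((~(C | B)) | B)) | (~((~((~(C | B)) | B)) | A)))))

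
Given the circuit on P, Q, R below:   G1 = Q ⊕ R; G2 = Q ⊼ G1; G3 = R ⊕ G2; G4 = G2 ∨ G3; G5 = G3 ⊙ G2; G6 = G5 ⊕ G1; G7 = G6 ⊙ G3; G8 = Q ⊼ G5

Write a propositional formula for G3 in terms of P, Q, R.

G1 = Q ⊕ R
G2 = Q ⊼ G1 = Q ⊼ (Q ⊕ R)
G3 = R ⊕ G2 = R ⊕ (Q ⊼ (Q ⊕ R))

R ⊕ (Q ⊼ (Q ⊕ R))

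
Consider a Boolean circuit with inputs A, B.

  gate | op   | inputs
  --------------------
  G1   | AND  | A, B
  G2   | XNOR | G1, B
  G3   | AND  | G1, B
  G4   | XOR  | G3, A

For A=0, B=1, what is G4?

G1 = 0 AND 1 = 0
G3 = 0 AND 1 = 0
G4 = 0 XOR 0 = 0

0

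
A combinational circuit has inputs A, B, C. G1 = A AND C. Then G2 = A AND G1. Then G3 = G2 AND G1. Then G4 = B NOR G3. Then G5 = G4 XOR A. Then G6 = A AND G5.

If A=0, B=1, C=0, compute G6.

0

G1 = 0 AND 0 = 0
G2 = 0 AND 0 = 0
G3 = 0 AND 0 = 0
G4 = 1 NOR 0 = 0
G5 = 0 XOR 0 = 0
G6 = 0 AND 0 = 0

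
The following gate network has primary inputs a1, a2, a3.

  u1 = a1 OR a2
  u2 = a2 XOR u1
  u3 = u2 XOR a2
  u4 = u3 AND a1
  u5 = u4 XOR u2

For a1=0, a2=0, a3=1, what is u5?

0

u1 = 0 OR 0 = 0
u2 = 0 XOR 0 = 0
u3 = 0 XOR 0 = 0
u4 = 0 AND 0 = 0
u5 = 0 XOR 0 = 0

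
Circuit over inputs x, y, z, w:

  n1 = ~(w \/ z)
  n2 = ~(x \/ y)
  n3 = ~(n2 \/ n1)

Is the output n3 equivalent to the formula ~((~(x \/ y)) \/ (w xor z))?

n1 = ~(w \/ z)
n2 = ~(x \/ y)
n3 = ~(n2 \/ n1) = ~((~(x \/ y)) \/ (~(w \/ z)))
At x=0, y=1, z=0, w=0: circuit gives 0, formula gives 1.

No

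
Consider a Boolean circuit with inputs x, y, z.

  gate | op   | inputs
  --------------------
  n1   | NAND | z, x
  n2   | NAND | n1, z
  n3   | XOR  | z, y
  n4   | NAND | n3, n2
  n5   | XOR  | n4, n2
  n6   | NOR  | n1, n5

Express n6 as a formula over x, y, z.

(z NAND x) NOR (((z XOR y) NAND ((z NAND x) NAND z)) XOR ((z NAND x) NAND z))

n1 = z NAND x
n2 = n1 NAND z = (z NAND x) NAND z
n3 = z XOR y
n4 = n3 NAND n2 = (z XOR y) NAND ((z NAND x) NAND z)
n5 = n4 XOR n2 = ((z XOR y) NAND ((z NAND x) NAND z)) XOR ((z NAND x) NAND z)
n6 = n1 NOR n5 = (z NAND x) NOR (((z XOR y) NAND ((z NAND x) NAND z)) XOR ((z NAND x) NAND z))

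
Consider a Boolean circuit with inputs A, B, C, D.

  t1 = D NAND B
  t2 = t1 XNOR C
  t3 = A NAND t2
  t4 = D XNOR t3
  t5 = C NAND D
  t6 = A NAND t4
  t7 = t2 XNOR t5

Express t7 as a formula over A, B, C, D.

t1 = D NAND B
t2 = t1 XNOR C = (D NAND B) XNOR C
t5 = C NAND D
t7 = t2 XNOR t5 = ((D NAND B) XNOR C) XNOR (C NAND D)

((D NAND B) XNOR C) XNOR (C NAND D)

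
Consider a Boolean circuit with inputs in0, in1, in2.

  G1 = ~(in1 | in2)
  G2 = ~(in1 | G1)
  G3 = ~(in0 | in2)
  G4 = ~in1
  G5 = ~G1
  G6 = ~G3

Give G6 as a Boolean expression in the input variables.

~(~(in0 | in2))

G3 = ~(in0 | in2)
G6 = ~G3 = ~(~(in0 | in2))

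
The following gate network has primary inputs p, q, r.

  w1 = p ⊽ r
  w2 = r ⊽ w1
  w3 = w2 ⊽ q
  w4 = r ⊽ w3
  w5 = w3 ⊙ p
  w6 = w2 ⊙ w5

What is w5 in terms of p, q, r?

w1 = p ⊽ r
w2 = r ⊽ w1 = r ⊽ (p ⊽ r)
w3 = w2 ⊽ q = (r ⊽ (p ⊽ r)) ⊽ q
w5 = w3 ⊙ p = ((r ⊽ (p ⊽ r)) ⊽ q) ⊙ p

((r ⊽ (p ⊽ r)) ⊽ q) ⊙ p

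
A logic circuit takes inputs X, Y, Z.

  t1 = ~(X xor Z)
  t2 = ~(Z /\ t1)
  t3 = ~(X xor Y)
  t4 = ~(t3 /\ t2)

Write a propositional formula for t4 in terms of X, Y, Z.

t1 = ~(X xor Z)
t2 = ~(Z /\ t1) = ~(Z /\ (~(X xor Z)))
t3 = ~(X xor Y)
t4 = ~(t3 /\ t2) = ~((~(X xor Y)) /\ (~(Z /\ (~(X xor Z)))))

~((~(X xor Y)) /\ (~(Z /\ (~(X xor Z)))))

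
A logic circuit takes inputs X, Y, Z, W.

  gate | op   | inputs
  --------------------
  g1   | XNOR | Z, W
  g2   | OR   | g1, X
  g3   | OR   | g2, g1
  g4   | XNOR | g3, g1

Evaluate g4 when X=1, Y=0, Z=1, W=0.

g1 = 1 XNOR 0 = 0
g2 = 0 OR 1 = 1
g3 = 1 OR 0 = 1
g4 = 1 XNOR 0 = 0

0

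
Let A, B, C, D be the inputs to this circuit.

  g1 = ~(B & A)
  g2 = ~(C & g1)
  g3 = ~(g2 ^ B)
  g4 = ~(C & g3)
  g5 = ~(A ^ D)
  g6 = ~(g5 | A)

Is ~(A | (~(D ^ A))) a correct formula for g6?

g5 = ~(A ^ D)
g6 = ~(g5 | A) = ~((~(A ^ D)) | A)
At A=0, B=0, C=0, D=0: circuit gives 0, formula gives 0.
At A=0, B=0, C=0, D=1: circuit gives 1, formula gives 1.
Agrees on all 16 inputs.

Yes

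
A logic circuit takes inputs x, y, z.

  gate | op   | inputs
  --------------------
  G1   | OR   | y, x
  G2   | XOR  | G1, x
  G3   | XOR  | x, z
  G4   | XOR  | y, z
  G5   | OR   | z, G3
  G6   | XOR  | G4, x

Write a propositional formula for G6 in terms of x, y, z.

(y XOR z) XOR x

G4 = y XOR z
G6 = G4 XOR x = (y XOR z) XOR x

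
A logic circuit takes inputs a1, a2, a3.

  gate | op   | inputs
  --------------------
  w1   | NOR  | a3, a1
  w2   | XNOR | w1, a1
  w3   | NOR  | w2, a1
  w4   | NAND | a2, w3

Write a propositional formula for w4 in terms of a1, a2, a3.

a2 NAND (((a3 NOR a1) XNOR a1) NOR a1)

w1 = a3 NOR a1
w2 = w1 XNOR a1 = (a3 NOR a1) XNOR a1
w3 = w2 NOR a1 = ((a3 NOR a1) XNOR a1) NOR a1
w4 = a2 NAND w3 = a2 NAND (((a3 NOR a1) XNOR a1) NOR a1)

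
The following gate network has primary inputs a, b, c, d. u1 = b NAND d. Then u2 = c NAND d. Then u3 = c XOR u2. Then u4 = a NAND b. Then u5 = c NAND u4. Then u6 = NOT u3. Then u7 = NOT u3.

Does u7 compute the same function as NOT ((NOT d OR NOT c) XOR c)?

u2 = c NAND d
u3 = c XOR u2 = c XOR (c NAND d)
u7 = NOT u3 = NOT (c XOR (c NAND d))
At a=0, b=0, c=0, d=0: circuit gives 0, formula gives 0.
At a=0, b=0, c=1, d=0: circuit gives 1, formula gives 1.
Agrees on all 16 inputs.

Yes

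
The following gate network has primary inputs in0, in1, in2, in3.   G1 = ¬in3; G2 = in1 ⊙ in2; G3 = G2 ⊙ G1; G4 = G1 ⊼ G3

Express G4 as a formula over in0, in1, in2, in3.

¬in3 ⊼ ((in1 ⊙ in2) ⊙ ¬in3)

G1 = ¬in3
G2 = in1 ⊙ in2
G3 = G2 ⊙ G1 = (in1 ⊙ in2) ⊙ ¬in3
G4 = G1 ⊼ G3 = ¬in3 ⊼ ((in1 ⊙ in2) ⊙ ¬in3)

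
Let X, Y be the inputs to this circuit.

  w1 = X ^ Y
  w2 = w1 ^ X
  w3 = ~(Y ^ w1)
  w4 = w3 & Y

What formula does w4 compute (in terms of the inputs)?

(~(Y ^ (X ^ Y))) & Y

w1 = X ^ Y
w3 = ~(Y ^ w1) = ~(Y ^ (X ^ Y))
w4 = w3 & Y = (~(Y ^ (X ^ Y))) & Y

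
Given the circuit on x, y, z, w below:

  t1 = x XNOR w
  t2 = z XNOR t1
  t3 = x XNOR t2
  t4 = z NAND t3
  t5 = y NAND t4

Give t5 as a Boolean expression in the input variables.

t1 = x XNOR w
t2 = z XNOR t1 = z XNOR (x XNOR w)
t3 = x XNOR t2 = x XNOR (z XNOR (x XNOR w))
t4 = z NAND t3 = z NAND (x XNOR (z XNOR (x XNOR w)))
t5 = y NAND t4 = y NAND (z NAND (x XNOR (z XNOR (x XNOR w))))

y NAND (z NAND (x XNOR (z XNOR (x XNOR w))))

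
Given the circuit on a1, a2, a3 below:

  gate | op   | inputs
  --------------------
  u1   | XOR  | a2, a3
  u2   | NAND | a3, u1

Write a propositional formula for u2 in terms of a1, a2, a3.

u1 = a2 XOR a3
u2 = a3 NAND u1 = a3 NAND (a2 XOR a3)

a3 NAND (a2 XOR a3)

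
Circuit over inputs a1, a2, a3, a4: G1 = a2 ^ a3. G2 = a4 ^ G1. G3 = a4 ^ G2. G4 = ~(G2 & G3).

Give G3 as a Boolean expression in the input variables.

a4 ^ (a4 ^ (a2 ^ a3))

G1 = a2 ^ a3
G2 = a4 ^ G1 = a4 ^ (a2 ^ a3)
G3 = a4 ^ G2 = a4 ^ (a4 ^ (a2 ^ a3))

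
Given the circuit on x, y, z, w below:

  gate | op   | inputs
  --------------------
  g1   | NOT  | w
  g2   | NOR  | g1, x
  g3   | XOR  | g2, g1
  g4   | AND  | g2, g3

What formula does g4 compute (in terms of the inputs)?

g1 = NOT w
g2 = g1 NOR x = NOT w NOR x
g3 = g2 XOR g1 = (NOT w NOR x) XOR NOT w
g4 = g2 AND g3 = (NOT w NOR x) AND ((NOT w NOR x) XOR NOT w)

(NOT w NOR x) AND ((NOT w NOR x) XOR NOT w)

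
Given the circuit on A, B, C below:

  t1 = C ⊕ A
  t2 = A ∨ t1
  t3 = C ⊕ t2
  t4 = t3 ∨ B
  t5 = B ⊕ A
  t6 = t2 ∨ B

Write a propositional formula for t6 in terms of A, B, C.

(A ∨ (C ⊕ A)) ∨ B

t1 = C ⊕ A
t2 = A ∨ t1 = A ∨ (C ⊕ A)
t6 = t2 ∨ B = (A ∨ (C ⊕ A)) ∨ B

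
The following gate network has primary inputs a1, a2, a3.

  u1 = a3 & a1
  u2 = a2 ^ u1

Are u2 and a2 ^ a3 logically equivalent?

u1 = a3 & a1
u2 = a2 ^ u1 = a2 ^ (a3 & a1)
At a1=0, a2=0, a3=1: circuit gives 0, formula gives 1.

No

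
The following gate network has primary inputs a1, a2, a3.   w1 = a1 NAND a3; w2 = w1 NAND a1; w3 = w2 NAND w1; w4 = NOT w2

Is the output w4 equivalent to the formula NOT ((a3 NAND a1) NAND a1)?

w1 = a1 NAND a3
w2 = w1 NAND a1 = (a1 NAND a3) NAND a1
w4 = NOT w2 = NOT ((a1 NAND a3) NAND a1)
At a1=0, a2=0, a3=0: circuit gives 0, formula gives 0.
At a1=1, a2=0, a3=0: circuit gives 1, formula gives 1.
Agrees on all 8 inputs.

Yes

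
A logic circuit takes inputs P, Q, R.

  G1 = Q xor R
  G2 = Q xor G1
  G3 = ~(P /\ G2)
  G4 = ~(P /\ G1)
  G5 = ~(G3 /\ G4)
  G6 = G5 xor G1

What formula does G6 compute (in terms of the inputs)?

(~((~(P /\ (Q xor (Q xor R)))) /\ (~(P /\ (Q xor R))))) xor (Q xor R)

G1 = Q xor R
G2 = Q xor G1 = Q xor (Q xor R)
G3 = ~(P /\ G2) = ~(P /\ (Q xor (Q xor R)))
G4 = ~(P /\ G1) = ~(P /\ (Q xor R))
G5 = ~(G3 /\ G4) = ~((~(P /\ (Q xor (Q xor R)))) /\ (~(P /\ (Q xor R))))
G6 = G5 xor G1 = (~((~(P /\ (Q xor (Q xor R)))) /\ (~(P /\ (Q xor R))))) xor (Q xor R)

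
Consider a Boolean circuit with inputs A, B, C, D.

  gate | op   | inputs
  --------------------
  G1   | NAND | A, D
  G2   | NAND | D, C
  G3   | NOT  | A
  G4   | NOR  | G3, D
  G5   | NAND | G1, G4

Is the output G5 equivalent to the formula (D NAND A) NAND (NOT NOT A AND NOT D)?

Yes

G1 = A NAND D
G3 = NOT A
G4 = G3 NOR D = NOT A NOR D
G5 = G1 NAND G4 = (A NAND D) NAND (NOT A NOR D)
At A=1, B=0, C=0, D=0: circuit gives 0, formula gives 0.
At A=0, B=0, C=0, D=0: circuit gives 1, formula gives 1.
Agrees on all 16 inputs.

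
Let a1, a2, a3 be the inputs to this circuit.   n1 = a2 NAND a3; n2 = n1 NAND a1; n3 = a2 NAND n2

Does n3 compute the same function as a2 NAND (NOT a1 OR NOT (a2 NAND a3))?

n1 = a2 NAND a3
n2 = n1 NAND a1 = (a2 NAND a3) NAND a1
n3 = a2 NAND n2 = a2 NAND ((a2 NAND a3) NAND a1)
At a1=0, a2=1, a3=0: circuit gives 0, formula gives 0.
At a1=0, a2=0, a3=0: circuit gives 1, formula gives 1.
Agrees on all 8 inputs.

Yes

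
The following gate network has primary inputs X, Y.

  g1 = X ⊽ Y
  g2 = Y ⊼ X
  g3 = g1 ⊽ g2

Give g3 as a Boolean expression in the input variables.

g1 = X ⊽ Y
g2 = Y ⊼ X
g3 = g1 ⊽ g2 = (X ⊽ Y) ⊽ (Y ⊼ X)

(X ⊽ Y) ⊽ (Y ⊼ X)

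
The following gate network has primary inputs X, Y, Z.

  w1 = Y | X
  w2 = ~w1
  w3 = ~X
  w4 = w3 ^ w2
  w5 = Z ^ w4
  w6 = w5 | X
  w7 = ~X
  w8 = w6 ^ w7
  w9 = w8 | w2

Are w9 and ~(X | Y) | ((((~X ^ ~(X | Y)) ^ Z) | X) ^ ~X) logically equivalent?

w1 = Y | X
w2 = ~w1 = ~(Y | X)
w3 = ~X
w4 = w3 ^ w2 = ~X ^ ~(Y | X)
w5 = Z ^ w4 = Z ^ (~X ^ ~(Y | X))
w6 = w5 | X = (Z ^ (~X ^ ~(Y | X))) | X
w7 = ~X
w8 = w6 ^ w7 = ((Z ^ (~X ^ ~(Y | X))) | X) ^ ~X
w9 = w8 | w2 = (((Z ^ (~X ^ ~(Y | X))) | X) ^ ~X) | ~(Y | X)
At X=0, Y=1, Z=0: circuit gives 0, formula gives 0.
At X=0, Y=0, Z=0: circuit gives 1, formula gives 1.
Agrees on all 8 inputs.

Yes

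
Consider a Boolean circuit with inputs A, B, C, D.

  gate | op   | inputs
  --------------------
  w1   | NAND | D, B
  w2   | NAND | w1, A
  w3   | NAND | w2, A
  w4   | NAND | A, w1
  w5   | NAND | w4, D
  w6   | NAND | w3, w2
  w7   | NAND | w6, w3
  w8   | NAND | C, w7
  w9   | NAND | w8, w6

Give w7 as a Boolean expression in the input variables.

((((D NAND B) NAND A) NAND A) NAND ((D NAND B) NAND A)) NAND (((D NAND B) NAND A) NAND A)

w1 = D NAND B
w2 = w1 NAND A = (D NAND B) NAND A
w3 = w2 NAND A = ((D NAND B) NAND A) NAND A
w6 = w3 NAND w2 = (((D NAND B) NAND A) NAND A) NAND ((D NAND B) NAND A)
w7 = w6 NAND w3 = ((((D NAND B) NAND A) NAND A) NAND ((D NAND B) NAND A)) NAND (((D NAND B) NAND A) NAND A)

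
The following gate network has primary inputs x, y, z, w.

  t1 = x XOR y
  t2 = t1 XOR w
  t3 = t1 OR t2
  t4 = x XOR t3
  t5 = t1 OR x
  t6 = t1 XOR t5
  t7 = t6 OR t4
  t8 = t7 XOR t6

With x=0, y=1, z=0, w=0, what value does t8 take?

t1 = 0 XOR 1 = 1
t2 = 1 XOR 0 = 1
t3 = 1 OR 1 = 1
t4 = 0 XOR 1 = 1
t5 = 1 OR 0 = 1
t6 = 1 XOR 1 = 0
t7 = 0 OR 1 = 1
t8 = 1 XOR 0 = 1

1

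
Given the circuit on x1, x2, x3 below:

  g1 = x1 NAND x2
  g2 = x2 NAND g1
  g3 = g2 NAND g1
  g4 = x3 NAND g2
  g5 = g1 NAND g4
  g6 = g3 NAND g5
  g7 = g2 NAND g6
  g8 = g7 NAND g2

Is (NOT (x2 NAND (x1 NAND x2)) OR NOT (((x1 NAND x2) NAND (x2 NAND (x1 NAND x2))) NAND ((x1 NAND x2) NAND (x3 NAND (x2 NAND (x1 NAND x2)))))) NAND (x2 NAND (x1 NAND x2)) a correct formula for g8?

Yes

g1 = x1 NAND x2
g2 = x2 NAND g1 = x2 NAND (x1 NAND x2)
g3 = g2 NAND g1 = (x2 NAND (x1 NAND x2)) NAND (x1 NAND x2)
g4 = x3 NAND g2 = x3 NAND (x2 NAND (x1 NAND x2))
g5 = g1 NAND g4 = (x1 NAND x2) NAND (x3 NAND (x2 NAND (x1 NAND x2)))
g6 = g3 NAND g5 = ((x2 NAND (x1 NAND x2)) NAND (x1 NAND x2)) NAND ((x1 NAND x2) NAND (x3 NAND (x2 NAND (x1 NAND x2))))
g7 = g2 NAND g6 = (x2 NAND (x1 NAND x2)) NAND (((x2 NAND (x1 NAND x2)) NAND (x1 NAND x2)) NAND ((x1 NAND x2) NAND (x3 NAND (x2 NAND (x1 NAND x2)))))
g8 = g7 NAND g2 = ((x2 NAND (x1 NAND x2)) NAND (((x2 NAND (x1 NAND x2)) NAND (x1 NAND x2)) NAND ((x1 NAND x2) NAND (x3 NAND (x2 NAND (x1 NAND x2)))))) NAND (x2 NAND (x1 NAND x2))
At x1=1, x2=1, x3=0: circuit gives 0, formula gives 0.
At x1=0, x2=0, x3=0: circuit gives 1, formula gives 1.
Agrees on all 8 inputs.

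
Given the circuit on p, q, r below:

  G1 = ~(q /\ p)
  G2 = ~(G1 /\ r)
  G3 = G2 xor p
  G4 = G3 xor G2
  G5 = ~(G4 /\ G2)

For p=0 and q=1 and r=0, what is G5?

1

G1 = ~(1 /\ 0) = 1
G2 = ~(1 /\ 0) = 1
G3 = 1 xor 0 = 1
G4 = 1 xor 1 = 0
G5 = ~(0 /\ 1) = 1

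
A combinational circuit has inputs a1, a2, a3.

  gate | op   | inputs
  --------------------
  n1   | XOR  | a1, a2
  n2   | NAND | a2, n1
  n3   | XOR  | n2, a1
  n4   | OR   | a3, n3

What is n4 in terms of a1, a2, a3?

n1 = a1 XOR a2
n2 = a2 NAND n1 = a2 NAND (a1 XOR a2)
n3 = n2 XOR a1 = (a2 NAND (a1 XOR a2)) XOR a1
n4 = a3 OR n3 = a3 OR ((a2 NAND (a1 XOR a2)) XOR a1)

a3 OR ((a2 NAND (a1 XOR a2)) XOR a1)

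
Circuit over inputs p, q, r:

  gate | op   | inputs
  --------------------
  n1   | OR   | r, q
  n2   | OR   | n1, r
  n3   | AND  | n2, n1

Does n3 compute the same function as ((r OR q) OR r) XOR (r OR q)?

n1 = r OR q
n2 = n1 OR r = (r OR q) OR r
n3 = n2 AND n1 = ((r OR q) OR r) AND (r OR q)
At p=0, q=0, r=1: circuit gives 1, formula gives 0.

No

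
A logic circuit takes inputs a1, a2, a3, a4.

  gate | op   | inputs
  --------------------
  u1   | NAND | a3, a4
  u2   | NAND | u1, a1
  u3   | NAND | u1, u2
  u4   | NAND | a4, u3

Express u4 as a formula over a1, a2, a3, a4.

a4 NAND ((a3 NAND a4) NAND ((a3 NAND a4) NAND a1))

u1 = a3 NAND a4
u2 = u1 NAND a1 = (a3 NAND a4) NAND a1
u3 = u1 NAND u2 = (a3 NAND a4) NAND ((a3 NAND a4) NAND a1)
u4 = a4 NAND u3 = a4 NAND ((a3 NAND a4) NAND ((a3 NAND a4) NAND a1))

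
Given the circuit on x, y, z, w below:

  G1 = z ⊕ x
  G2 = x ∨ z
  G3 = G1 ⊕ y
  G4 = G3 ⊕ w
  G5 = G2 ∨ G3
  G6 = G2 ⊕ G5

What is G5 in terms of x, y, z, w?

G1 = z ⊕ x
G2 = x ∨ z
G3 = G1 ⊕ y = (z ⊕ x) ⊕ y
G5 = G2 ∨ G3 = (x ∨ z) ∨ ((z ⊕ x) ⊕ y)

(x ∨ z) ∨ ((z ⊕ x) ⊕ y)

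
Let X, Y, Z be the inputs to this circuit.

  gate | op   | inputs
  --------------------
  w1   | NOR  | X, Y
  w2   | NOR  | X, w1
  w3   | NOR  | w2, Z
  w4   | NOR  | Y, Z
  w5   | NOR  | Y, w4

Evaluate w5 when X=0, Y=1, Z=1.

0

w4 = 1 NOR 1 = 0
w5 = 1 NOR 0 = 0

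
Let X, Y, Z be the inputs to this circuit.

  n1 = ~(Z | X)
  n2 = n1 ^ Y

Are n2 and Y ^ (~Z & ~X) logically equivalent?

Yes

n1 = ~(Z | X)
n2 = n1 ^ Y = (~(Z | X)) ^ Y
At X=0, Y=0, Z=1: circuit gives 0, formula gives 0.
At X=0, Y=0, Z=0: circuit gives 1, formula gives 1.
Agrees on all 8 inputs.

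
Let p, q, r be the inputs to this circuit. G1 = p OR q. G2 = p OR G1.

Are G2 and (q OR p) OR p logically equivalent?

G1 = p OR q
G2 = p OR G1 = p OR (p OR q)
At p=0, q=0, r=0: circuit gives 0, formula gives 0.
At p=0, q=1, r=0: circuit gives 1, formula gives 1.
Agrees on all 8 inputs.

Yes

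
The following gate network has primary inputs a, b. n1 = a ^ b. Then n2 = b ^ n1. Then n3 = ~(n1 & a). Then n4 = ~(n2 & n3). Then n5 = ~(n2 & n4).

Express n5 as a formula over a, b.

~((b ^ (a ^ b)) & (~((b ^ (a ^ b)) & (~((a ^ b) & a)))))

n1 = a ^ b
n2 = b ^ n1 = b ^ (a ^ b)
n3 = ~(n1 & a) = ~((a ^ b) & a)
n4 = ~(n2 & n3) = ~((b ^ (a ^ b)) & (~((a ^ b) & a)))
n5 = ~(n2 & n4) = ~((b ^ (a ^ b)) & (~((b ^ (a ^ b)) & (~((a ^ b) & a)))))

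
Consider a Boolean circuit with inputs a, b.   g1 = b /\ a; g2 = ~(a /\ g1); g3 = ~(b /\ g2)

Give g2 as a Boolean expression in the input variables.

~(a /\ (b /\ a))

g1 = b /\ a
g2 = ~(a /\ g1) = ~(a /\ (b /\ a))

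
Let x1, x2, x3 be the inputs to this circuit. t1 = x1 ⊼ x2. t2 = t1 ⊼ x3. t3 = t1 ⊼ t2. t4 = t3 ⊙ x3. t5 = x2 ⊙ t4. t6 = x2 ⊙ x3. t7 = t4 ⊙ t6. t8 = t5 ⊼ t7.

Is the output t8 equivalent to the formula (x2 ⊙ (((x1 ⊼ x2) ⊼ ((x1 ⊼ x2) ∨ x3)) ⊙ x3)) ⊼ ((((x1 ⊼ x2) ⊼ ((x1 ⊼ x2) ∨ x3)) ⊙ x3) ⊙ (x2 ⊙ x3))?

No

t1 = x1 ⊼ x2
t2 = t1 ⊼ x3 = (x1 ⊼ x2) ⊼ x3
t3 = t1 ⊼ t2 = (x1 ⊼ x2) ⊼ ((x1 ⊼ x2) ⊼ x3)
t4 = t3 ⊙ x3 = ((x1 ⊼ x2) ⊼ ((x1 ⊼ x2) ⊼ x3)) ⊙ x3
t5 = x2 ⊙ t4 = x2 ⊙ (((x1 ⊼ x2) ⊼ ((x1 ⊼ x2) ⊼ x3)) ⊙ x3)
t6 = x2 ⊙ x3
t7 = t4 ⊙ t6 = (((x1 ⊼ x2) ⊼ ((x1 ⊼ x2) ⊼ x3)) ⊙ x3) ⊙ (x2 ⊙ x3)
t8 = t5 ⊼ t7 = (x2 ⊙ (((x1 ⊼ x2) ⊼ ((x1 ⊼ x2) ⊼ x3)) ⊙ x3)) ⊼ ((((x1 ⊼ x2) ⊼ ((x1 ⊼ x2) ⊼ x3)) ⊙ x3) ⊙ (x2 ⊙ x3))
At x1=0, x2=0, x3=1: circuit gives 1, formula gives 0.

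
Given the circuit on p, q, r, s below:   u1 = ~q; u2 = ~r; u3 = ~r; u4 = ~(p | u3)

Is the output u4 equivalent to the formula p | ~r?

u3 = ~r
u4 = ~(p | u3) = ~(p | ~r)
At p=0, q=0, r=0, s=0: circuit gives 0, formula gives 1.

No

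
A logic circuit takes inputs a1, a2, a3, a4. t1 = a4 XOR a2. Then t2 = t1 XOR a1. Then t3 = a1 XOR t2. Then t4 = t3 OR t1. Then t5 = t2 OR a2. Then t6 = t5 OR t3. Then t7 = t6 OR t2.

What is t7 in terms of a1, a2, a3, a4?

((((a4 XOR a2) XOR a1) OR a2) OR (a1 XOR ((a4 XOR a2) XOR a1))) OR ((a4 XOR a2) XOR a1)

t1 = a4 XOR a2
t2 = t1 XOR a1 = (a4 XOR a2) XOR a1
t3 = a1 XOR t2 = a1 XOR ((a4 XOR a2) XOR a1)
t5 = t2 OR a2 = ((a4 XOR a2) XOR a1) OR a2
t6 = t5 OR t3 = (((a4 XOR a2) XOR a1) OR a2) OR (a1 XOR ((a4 XOR a2) XOR a1))
t7 = t6 OR t2 = ((((a4 XOR a2) XOR a1) OR a2) OR (a1 XOR ((a4 XOR a2) XOR a1))) OR ((a4 XOR a2) XOR a1)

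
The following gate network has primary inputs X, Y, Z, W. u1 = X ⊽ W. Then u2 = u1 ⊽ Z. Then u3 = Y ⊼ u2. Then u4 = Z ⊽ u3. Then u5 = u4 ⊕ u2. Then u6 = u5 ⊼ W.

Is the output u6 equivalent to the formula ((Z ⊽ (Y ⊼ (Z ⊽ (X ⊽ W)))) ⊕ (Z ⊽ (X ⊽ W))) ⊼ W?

u1 = X ⊽ W
u2 = u1 ⊽ Z = (X ⊽ W) ⊽ Z
u3 = Y ⊼ u2 = Y ⊼ ((X ⊽ W) ⊽ Z)
u4 = Z ⊽ u3 = Z ⊽ (Y ⊼ ((X ⊽ W) ⊽ Z))
u5 = u4 ⊕ u2 = (Z ⊽ (Y ⊼ ((X ⊽ W) ⊽ Z))) ⊕ ((X ⊽ W) ⊽ Z)
u6 = u5 ⊼ W = ((Z ⊽ (Y ⊼ ((X ⊽ W) ⊽ Z))) ⊕ ((X ⊽ W) ⊽ Z)) ⊼ W
At X=0, Y=0, Z=0, W=1: circuit gives 0, formula gives 0.
At X=0, Y=0, Z=0, W=0: circuit gives 1, formula gives 1.
Agrees on all 16 inputs.

Yes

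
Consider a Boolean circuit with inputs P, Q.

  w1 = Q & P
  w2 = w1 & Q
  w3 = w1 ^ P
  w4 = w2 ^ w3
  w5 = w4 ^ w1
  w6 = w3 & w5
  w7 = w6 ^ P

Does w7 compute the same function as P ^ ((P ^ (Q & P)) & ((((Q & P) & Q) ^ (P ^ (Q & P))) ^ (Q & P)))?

w1 = Q & P
w2 = w1 & Q = (Q & P) & Q
w3 = w1 ^ P = (Q & P) ^ P
w4 = w2 ^ w3 = ((Q & P) & Q) ^ ((Q & P) ^ P)
w5 = w4 ^ w1 = (((Q & P) & Q) ^ ((Q & P) ^ P)) ^ (Q & P)
w6 = w3 & w5 = ((Q & P) ^ P) & ((((Q & P) & Q) ^ ((Q & P) ^ P)) ^ (Q & P))
w7 = w6 ^ P = (((Q & P) ^ P) & ((((Q & P) & Q) ^ ((Q & P) ^ P)) ^ (Q & P))) ^ P
At P=0, Q=0: circuit gives 0, formula gives 0.
At P=1, Q=1: circuit gives 1, formula gives 1.
Agrees on all 4 inputs.

Yes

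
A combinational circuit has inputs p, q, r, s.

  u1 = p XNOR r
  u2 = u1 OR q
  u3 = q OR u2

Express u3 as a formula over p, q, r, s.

u1 = p XNOR r
u2 = u1 OR q = (p XNOR r) OR q
u3 = q OR u2 = q OR ((p XNOR r) OR q)

q OR ((p XNOR r) OR q)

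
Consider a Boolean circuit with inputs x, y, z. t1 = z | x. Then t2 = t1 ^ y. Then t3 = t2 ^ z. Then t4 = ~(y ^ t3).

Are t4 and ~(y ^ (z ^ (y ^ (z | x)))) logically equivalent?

t1 = z | x
t2 = t1 ^ y = (z | x) ^ y
t3 = t2 ^ z = ((z | x) ^ y) ^ z
t4 = ~(y ^ t3) = ~(y ^ (((z | x) ^ y) ^ z))
At x=1, y=0, z=0: circuit gives 0, formula gives 0.
At x=0, y=0, z=0: circuit gives 1, formula gives 1.
Agrees on all 8 inputs.

Yes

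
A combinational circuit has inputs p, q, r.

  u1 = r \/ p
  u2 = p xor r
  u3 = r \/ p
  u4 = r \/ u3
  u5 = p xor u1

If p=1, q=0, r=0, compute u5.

u1 = 0 \/ 1 = 1
u5 = 1 xor 1 = 0

0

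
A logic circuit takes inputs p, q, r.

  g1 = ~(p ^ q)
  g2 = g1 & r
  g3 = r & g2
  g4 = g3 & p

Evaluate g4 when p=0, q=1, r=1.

g1 = ~(0 ^ 1) = 0
g2 = 0 & 1 = 0
g3 = 1 & 0 = 0
g4 = 0 & 0 = 0

0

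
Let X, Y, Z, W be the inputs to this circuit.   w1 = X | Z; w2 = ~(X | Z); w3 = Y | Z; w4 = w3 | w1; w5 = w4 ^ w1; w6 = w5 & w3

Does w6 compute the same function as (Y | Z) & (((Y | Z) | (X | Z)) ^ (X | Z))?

w1 = X | Z
w3 = Y | Z
w4 = w3 | w1 = (Y | Z) | (X | Z)
w5 = w4 ^ w1 = ((Y | Z) | (X | Z)) ^ (X | Z)
w6 = w5 & w3 = (((Y | Z) | (X | Z)) ^ (X | Z)) & (Y | Z)
At X=0, Y=0, Z=0, W=0: circuit gives 0, formula gives 0.
At X=0, Y=1, Z=0, W=0: circuit gives 1, formula gives 1.
Agrees on all 16 inputs.

Yes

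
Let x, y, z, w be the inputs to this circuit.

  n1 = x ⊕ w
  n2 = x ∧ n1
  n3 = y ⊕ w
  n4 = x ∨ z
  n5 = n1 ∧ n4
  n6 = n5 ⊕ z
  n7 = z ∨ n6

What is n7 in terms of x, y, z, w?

n1 = x ⊕ w
n4 = x ∨ z
n5 = n1 ∧ n4 = (x ⊕ w) ∧ (x ∨ z)
n6 = n5 ⊕ z = ((x ⊕ w) ∧ (x ∨ z)) ⊕ z
n7 = z ∨ n6 = z ∨ (((x ⊕ w) ∧ (x ∨ z)) ⊕ z)

z ∨ (((x ⊕ w) ∧ (x ∨ z)) ⊕ z)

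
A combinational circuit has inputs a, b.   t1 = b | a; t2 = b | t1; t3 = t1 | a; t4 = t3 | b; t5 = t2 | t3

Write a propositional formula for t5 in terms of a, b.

(b | (b | a)) | ((b | a) | a)

t1 = b | a
t2 = b | t1 = b | (b | a)
t3 = t1 | a = (b | a) | a
t5 = t2 | t3 = (b | (b | a)) | ((b | a) | a)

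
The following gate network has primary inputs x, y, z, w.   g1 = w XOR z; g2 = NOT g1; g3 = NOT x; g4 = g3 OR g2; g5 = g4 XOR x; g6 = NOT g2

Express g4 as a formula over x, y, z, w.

NOT x OR NOT (w XOR z)

g1 = w XOR z
g2 = NOT g1 = NOT (w XOR z)
g3 = NOT x
g4 = g3 OR g2 = NOT x OR NOT (w XOR z)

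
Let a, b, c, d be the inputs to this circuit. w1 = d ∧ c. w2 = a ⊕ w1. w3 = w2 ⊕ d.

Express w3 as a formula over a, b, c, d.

w1 = d ∧ c
w2 = a ⊕ w1 = a ⊕ (d ∧ c)
w3 = w2 ⊕ d = (a ⊕ (d ∧ c)) ⊕ d

(a ⊕ (d ∧ c)) ⊕ d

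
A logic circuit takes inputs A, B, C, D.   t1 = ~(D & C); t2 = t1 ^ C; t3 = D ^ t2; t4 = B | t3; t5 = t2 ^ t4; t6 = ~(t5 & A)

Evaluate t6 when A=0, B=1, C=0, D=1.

1

t1 = ~(1 & 0) = 1
t2 = 1 ^ 0 = 1
t3 = 1 ^ 1 = 0
t4 = 1 | 0 = 1
t5 = 1 ^ 1 = 0
t6 = ~(0 & 0) = 1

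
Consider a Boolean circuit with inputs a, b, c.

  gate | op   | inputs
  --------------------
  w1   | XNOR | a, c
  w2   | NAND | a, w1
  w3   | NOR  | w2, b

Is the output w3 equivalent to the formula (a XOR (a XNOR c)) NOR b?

No

w1 = a XNOR c
w2 = a NAND w1 = a NAND (a XNOR c)
w3 = w2 NOR b = (a NAND (a XNOR c)) NOR b
At a=0, b=0, c=1: circuit gives 0, formula gives 1.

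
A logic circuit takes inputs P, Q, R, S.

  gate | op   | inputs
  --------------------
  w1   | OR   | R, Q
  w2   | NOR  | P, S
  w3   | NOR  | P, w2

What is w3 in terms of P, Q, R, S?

P NOR (P NOR S)

w2 = P NOR S
w3 = P NOR w2 = P NOR (P NOR S)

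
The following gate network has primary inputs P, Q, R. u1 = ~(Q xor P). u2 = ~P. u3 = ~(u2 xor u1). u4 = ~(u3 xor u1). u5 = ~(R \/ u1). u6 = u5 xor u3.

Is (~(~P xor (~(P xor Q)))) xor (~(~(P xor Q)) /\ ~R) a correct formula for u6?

u1 = ~(Q xor P)
u2 = ~P
u3 = ~(u2 xor u1) = ~(~P xor (~(Q xor P)))
u5 = ~(R \/ u1) = ~(R \/ (~(Q xor P)))
u6 = u5 xor u3 = (~(R \/ (~(Q xor P)))) xor (~(~P xor (~(Q xor P))))
At P=0, Q=1, R=1: circuit gives 0, formula gives 0.
At P=0, Q=0, R=0: circuit gives 1, formula gives 1.
Agrees on all 8 inputs.

Yes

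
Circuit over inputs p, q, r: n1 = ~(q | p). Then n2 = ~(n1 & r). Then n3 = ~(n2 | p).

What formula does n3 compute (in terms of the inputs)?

n1 = ~(q | p)
n2 = ~(n1 & r) = ~((~(q | p)) & r)
n3 = ~(n2 | p) = ~((~((~(q | p)) & r)) | p)

~((~((~(q | p)) & r)) | p)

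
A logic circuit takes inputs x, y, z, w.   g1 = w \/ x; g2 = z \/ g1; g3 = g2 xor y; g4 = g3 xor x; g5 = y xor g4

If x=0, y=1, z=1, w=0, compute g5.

g1 = 0 \/ 0 = 0
g2 = 1 \/ 0 = 1
g3 = 1 xor 1 = 0
g4 = 0 xor 0 = 0
g5 = 1 xor 0 = 1

1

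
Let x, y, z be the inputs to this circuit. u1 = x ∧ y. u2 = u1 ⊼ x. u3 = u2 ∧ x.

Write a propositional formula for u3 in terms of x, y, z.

((x ∧ y) ⊼ x) ∧ x

u1 = x ∧ y
u2 = u1 ⊼ x = (x ∧ y) ⊼ x
u3 = u2 ∧ x = ((x ∧ y) ⊼ x) ∧ x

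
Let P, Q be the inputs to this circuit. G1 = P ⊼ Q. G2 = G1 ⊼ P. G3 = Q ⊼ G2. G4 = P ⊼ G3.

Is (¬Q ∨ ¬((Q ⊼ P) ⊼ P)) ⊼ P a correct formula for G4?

Yes

G1 = P ⊼ Q
G2 = G1 ⊼ P = (P ⊼ Q) ⊼ P
G3 = Q ⊼ G2 = Q ⊼ ((P ⊼ Q) ⊼ P)
G4 = P ⊼ G3 = P ⊼ (Q ⊼ ((P ⊼ Q) ⊼ P))
At P=1, Q=0: circuit gives 0, formula gives 0.
At P=0, Q=0: circuit gives 1, formula gives 1.
Agrees on all 4 inputs.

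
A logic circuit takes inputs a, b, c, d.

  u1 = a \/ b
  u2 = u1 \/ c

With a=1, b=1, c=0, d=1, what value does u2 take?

u1 = 1 \/ 1 = 1
u2 = 1 \/ 0 = 1

1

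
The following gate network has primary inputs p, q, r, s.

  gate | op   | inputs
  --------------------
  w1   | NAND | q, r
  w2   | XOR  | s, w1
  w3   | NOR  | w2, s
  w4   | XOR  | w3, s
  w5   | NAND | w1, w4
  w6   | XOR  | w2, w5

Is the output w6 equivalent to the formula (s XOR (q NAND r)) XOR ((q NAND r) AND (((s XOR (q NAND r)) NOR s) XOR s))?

No

w1 = q NAND r
w2 = s XOR w1 = s XOR (q NAND r)
w3 = w2 NOR s = (s XOR (q NAND r)) NOR s
w4 = w3 XOR s = ((s XOR (q NAND r)) NOR s) XOR s
w5 = w1 NAND w4 = (q NAND r) NAND (((s XOR (q NAND r)) NOR s) XOR s)
w6 = w2 XOR w5 = (s XOR (q NAND r)) XOR ((q NAND r) NAND (((s XOR (q NAND r)) NOR s) XOR s))
At p=0, q=0, r=0, s=0: circuit gives 0, formula gives 1.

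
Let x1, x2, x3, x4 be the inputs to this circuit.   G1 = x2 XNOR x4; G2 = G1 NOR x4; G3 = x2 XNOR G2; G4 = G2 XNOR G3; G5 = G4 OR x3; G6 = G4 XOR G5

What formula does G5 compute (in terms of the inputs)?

(((x2 XNOR x4) NOR x4) XNOR (x2 XNOR ((x2 XNOR x4) NOR x4))) OR x3

G1 = x2 XNOR x4
G2 = G1 NOR x4 = (x2 XNOR x4) NOR x4
G3 = x2 XNOR G2 = x2 XNOR ((x2 XNOR x4) NOR x4)
G4 = G2 XNOR G3 = ((x2 XNOR x4) NOR x4) XNOR (x2 XNOR ((x2 XNOR x4) NOR x4))
G5 = G4 OR x3 = (((x2 XNOR x4) NOR x4) XNOR (x2 XNOR ((x2 XNOR x4) NOR x4))) OR x3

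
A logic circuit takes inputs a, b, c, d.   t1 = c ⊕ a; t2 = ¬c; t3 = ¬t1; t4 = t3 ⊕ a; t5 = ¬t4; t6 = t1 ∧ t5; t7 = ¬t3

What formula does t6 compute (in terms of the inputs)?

(c ⊕ a) ∧ ¬(¬(c ⊕ a) ⊕ a)

t1 = c ⊕ a
t3 = ¬t1 = ¬(c ⊕ a)
t4 = t3 ⊕ a = ¬(c ⊕ a) ⊕ a
t5 = ¬t4 = ¬(¬(c ⊕ a) ⊕ a)
t6 = t1 ∧ t5 = (c ⊕ a) ∧ ¬(¬(c ⊕ a) ⊕ a)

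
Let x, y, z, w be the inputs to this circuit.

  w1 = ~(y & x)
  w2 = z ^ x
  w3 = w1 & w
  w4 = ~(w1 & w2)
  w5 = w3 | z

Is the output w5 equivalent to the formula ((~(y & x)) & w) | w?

w1 = ~(y & x)
w3 = w1 & w = (~(y & x)) & w
w5 = w3 | z = ((~(y & x)) & w) | z
At x=0, y=0, z=1, w=0: circuit gives 1, formula gives 0.

No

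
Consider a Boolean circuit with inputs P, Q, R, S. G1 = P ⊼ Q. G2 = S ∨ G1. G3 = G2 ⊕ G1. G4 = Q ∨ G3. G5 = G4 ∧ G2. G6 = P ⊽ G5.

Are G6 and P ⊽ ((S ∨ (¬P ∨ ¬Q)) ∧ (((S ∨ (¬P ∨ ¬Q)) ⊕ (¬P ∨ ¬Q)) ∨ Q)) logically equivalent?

Yes

G1 = P ⊼ Q
G2 = S ∨ G1 = S ∨ (P ⊼ Q)
G3 = G2 ⊕ G1 = (S ∨ (P ⊼ Q)) ⊕ (P ⊼ Q)
G4 = Q ∨ G3 = Q ∨ ((S ∨ (P ⊼ Q)) ⊕ (P ⊼ Q))
G5 = G4 ∧ G2 = (Q ∨ ((S ∨ (P ⊼ Q)) ⊕ (P ⊼ Q))) ∧ (S ∨ (P ⊼ Q))
G6 = P ⊽ G5 = P ⊽ ((Q ∨ ((S ∨ (P ⊼ Q)) ⊕ (P ⊼ Q))) ∧ (S ∨ (P ⊼ Q)))
At P=0, Q=1, R=0, S=0: circuit gives 0, formula gives 0.
At P=0, Q=0, R=0, S=0: circuit gives 1, formula gives 1.
Agrees on all 16 inputs.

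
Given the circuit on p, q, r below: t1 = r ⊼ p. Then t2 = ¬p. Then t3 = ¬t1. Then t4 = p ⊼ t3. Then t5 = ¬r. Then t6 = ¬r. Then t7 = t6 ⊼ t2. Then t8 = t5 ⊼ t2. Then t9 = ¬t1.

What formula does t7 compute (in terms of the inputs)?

t2 = ¬p
t6 = ¬r
t7 = t6 ⊼ t2 = ¬r ⊼ ¬p

¬r ⊼ ¬p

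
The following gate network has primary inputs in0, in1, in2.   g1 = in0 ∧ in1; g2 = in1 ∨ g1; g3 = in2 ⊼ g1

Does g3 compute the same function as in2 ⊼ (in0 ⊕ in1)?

No

g1 = in0 ∧ in1
g3 = in2 ⊼ g1 = in2 ⊼ (in0 ∧ in1)
At in0=0, in1=1, in2=1: circuit gives 1, formula gives 0.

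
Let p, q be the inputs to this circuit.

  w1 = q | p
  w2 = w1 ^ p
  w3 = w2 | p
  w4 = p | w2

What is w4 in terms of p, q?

p | ((q | p) ^ p)

w1 = q | p
w2 = w1 ^ p = (q | p) ^ p
w4 = p | w2 = p | ((q | p) ^ p)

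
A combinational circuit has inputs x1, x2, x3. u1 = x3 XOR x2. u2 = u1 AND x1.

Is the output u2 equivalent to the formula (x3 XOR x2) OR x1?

u1 = x3 XOR x2
u2 = u1 AND x1 = (x3 XOR x2) AND x1
At x1=0, x2=0, x3=1: circuit gives 0, formula gives 1.

No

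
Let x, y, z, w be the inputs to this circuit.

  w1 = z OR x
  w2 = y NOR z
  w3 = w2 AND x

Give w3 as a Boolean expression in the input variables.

(y NOR z) AND x

w2 = y NOR z
w3 = w2 AND x = (y NOR z) AND x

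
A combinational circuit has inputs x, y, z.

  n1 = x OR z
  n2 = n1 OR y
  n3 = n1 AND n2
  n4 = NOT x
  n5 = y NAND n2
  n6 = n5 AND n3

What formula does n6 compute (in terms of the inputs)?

(y NAND ((x OR z) OR y)) AND ((x OR z) AND ((x OR z) OR y))

n1 = x OR z
n2 = n1 OR y = (x OR z) OR y
n3 = n1 AND n2 = (x OR z) AND ((x OR z) OR y)
n5 = y NAND n2 = y NAND ((x OR z) OR y)
n6 = n5 AND n3 = (y NAND ((x OR z) OR y)) AND ((x OR z) AND ((x OR z) OR y))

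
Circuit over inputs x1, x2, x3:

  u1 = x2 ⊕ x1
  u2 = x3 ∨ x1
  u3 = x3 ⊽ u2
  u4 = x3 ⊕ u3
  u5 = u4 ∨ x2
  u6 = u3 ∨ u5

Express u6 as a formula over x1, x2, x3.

u2 = x3 ∨ x1
u3 = x3 ⊽ u2 = x3 ⊽ (x3 ∨ x1)
u4 = x3 ⊕ u3 = x3 ⊕ (x3 ⊽ (x3 ∨ x1))
u5 = u4 ∨ x2 = (x3 ⊕ (x3 ⊽ (x3 ∨ x1))) ∨ x2
u6 = u3 ∨ u5 = (x3 ⊽ (x3 ∨ x1)) ∨ ((x3 ⊕ (x3 ⊽ (x3 ∨ x1))) ∨ x2)

(x3 ⊽ (x3 ∨ x1)) ∨ ((x3 ⊕ (x3 ⊽ (x3 ∨ x1))) ∨ x2)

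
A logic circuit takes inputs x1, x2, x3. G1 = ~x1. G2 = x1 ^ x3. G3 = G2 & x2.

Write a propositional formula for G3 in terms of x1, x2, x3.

G2 = x1 ^ x3
G3 = G2 & x2 = (x1 ^ x3) & x2

(x1 ^ x3) & x2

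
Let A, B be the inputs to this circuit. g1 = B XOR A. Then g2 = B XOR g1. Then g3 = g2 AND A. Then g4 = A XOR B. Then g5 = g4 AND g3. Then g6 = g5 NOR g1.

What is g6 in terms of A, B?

g1 = B XOR A
g2 = B XOR g1 = B XOR (B XOR A)
g3 = g2 AND A = (B XOR (B XOR A)) AND A
g4 = A XOR B
g5 = g4 AND g3 = (A XOR B) AND ((B XOR (B XOR A)) AND A)
g6 = g5 NOR g1 = ((A XOR B) AND ((B XOR (B XOR A)) AND A)) NOR (B XOR A)

((A XOR B) AND ((B XOR (B XOR A)) AND A)) NOR (B XOR A)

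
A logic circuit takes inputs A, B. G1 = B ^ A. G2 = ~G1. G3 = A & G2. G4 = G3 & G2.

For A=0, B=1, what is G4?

G1 = 1 ^ 0 = 1
G2 = ~1 = 0
G3 = 0 & 0 = 0
G4 = 0 & 0 = 0

0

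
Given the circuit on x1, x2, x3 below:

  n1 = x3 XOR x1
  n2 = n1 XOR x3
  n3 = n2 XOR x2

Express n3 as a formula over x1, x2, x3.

n1 = x3 XOR x1
n2 = n1 XOR x3 = (x3 XOR x1) XOR x3
n3 = n2 XOR x2 = ((x3 XOR x1) XOR x3) XOR x2

((x3 XOR x1) XOR x3) XOR x2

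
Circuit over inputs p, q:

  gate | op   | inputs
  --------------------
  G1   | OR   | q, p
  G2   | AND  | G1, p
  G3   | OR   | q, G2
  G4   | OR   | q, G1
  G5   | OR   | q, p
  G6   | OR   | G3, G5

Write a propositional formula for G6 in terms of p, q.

(q OR ((q OR p) AND p)) OR (q OR p)

G1 = q OR p
G2 = G1 AND p = (q OR p) AND p
G3 = q OR G2 = q OR ((q OR p) AND p)
G5 = q OR p
G6 = G3 OR G5 = (q OR ((q OR p) AND p)) OR (q OR p)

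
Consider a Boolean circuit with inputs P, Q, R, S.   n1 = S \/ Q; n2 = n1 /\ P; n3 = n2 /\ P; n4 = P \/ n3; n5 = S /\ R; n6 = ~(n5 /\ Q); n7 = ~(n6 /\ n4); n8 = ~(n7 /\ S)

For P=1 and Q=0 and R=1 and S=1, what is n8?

1

n1 = 1 \/ 0 = 1
n2 = 1 /\ 1 = 1
n3 = 1 /\ 1 = 1
n4 = 1 \/ 1 = 1
n5 = 1 /\ 1 = 1
n6 = ~(1 /\ 0) = 1
n7 = ~(1 /\ 1) = 0
n8 = ~(0 /\ 1) = 1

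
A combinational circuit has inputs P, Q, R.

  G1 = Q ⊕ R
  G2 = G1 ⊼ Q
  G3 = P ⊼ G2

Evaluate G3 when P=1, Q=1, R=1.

0

G1 = 1 ⊕ 1 = 0
G2 = 0 ⊼ 1 = 1
G3 = 1 ⊼ 1 = 0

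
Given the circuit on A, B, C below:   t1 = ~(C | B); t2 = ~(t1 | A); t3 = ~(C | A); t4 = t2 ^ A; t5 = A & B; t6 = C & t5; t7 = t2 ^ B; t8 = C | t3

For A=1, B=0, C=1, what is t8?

1

t3 = ~(1 | 1) = 0
t8 = 1 | 0 = 1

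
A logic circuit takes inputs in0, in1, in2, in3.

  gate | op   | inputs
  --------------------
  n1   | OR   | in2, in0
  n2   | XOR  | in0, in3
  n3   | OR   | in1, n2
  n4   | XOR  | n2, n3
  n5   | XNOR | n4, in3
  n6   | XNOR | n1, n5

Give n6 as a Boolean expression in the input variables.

(in2 OR in0) XNOR (((in0 XOR in3) XOR (in1 OR (in0 XOR in3))) XNOR in3)

n1 = in2 OR in0
n2 = in0 XOR in3
n3 = in1 OR n2 = in1 OR (in0 XOR in3)
n4 = n2 XOR n3 = (in0 XOR in3) XOR (in1 OR (in0 XOR in3))
n5 = n4 XNOR in3 = ((in0 XOR in3) XOR (in1 OR (in0 XOR in3))) XNOR in3
n6 = n1 XNOR n5 = (in2 OR in0) XNOR (((in0 XOR in3) XOR (in1 OR (in0 XOR in3))) XNOR in3)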